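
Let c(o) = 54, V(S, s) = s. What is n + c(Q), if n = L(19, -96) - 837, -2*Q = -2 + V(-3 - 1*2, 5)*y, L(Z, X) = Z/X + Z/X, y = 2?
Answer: -37603/48 ≈ -783.40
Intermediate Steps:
L(Z, X) = 2*Z/X
Q = -4 (Q = -(-2 + 5*2)/2 = -(-2 + 10)/2 = -½*8 = -4)
n = -40195/48 (n = 2*19/(-96) - 837 = 2*19*(-1/96) - 837 = -19/48 - 837 = -40195/48 ≈ -837.40)
n + c(Q) = -40195/48 + 54 = -37603/48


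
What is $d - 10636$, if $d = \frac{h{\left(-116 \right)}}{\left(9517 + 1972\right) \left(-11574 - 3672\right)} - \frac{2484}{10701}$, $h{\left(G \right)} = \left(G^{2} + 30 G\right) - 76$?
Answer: $- \frac{11187746530890}{1051852417} \approx -10636.0$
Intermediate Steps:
$h{\left(G \right)} = -76 + G^{2} + 30 G$
$d = - \frac{244223678}{1051852417}$ ($d = \frac{-76 + \left(-116\right)^{2} + 30 \left(-116\right)}{\left(9517 + 1972\right) \left(-11574 - 3672\right)} - \frac{2484}{10701} = \frac{-76 + 13456 - 3480}{11489 \left(-15246\right)} - \frac{276}{1189} = \frac{9900}{-175161294} - \frac{276}{1189} = 9900 \left(- \frac{1}{175161294}\right) - \frac{276}{1189} = - \frac{50}{884653} - \frac{276}{1189} = - \frac{244223678}{1051852417} \approx -0.23218$)
$d - 10636 = - \frac{244223678}{1051852417} - 10636 = - \frac{11187746530890}{1051852417}$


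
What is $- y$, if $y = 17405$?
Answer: $-17405$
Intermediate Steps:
$- y = \left(-1\right) 17405 = -17405$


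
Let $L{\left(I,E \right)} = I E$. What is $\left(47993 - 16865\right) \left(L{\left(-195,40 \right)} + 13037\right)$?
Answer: $163017336$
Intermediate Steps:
$L{\left(I,E \right)} = E I$
$\left(47993 - 16865\right) \left(L{\left(-195,40 \right)} + 13037\right) = \left(47993 - 16865\right) \left(40 \left(-195\right) + 13037\right) = 31128 \left(-7800 + 13037\right) = 31128 \cdot 5237 = 163017336$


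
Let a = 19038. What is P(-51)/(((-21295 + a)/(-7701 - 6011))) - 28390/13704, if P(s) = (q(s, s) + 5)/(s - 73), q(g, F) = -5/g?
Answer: -18919770125/8150036028 ≈ -2.3214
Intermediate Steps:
P(s) = (5 - 5/s)/(-73 + s) (P(s) = (-5/s + 5)/(s - 73) = (5 - 5/s)/(-73 + s))
P(-51)/(((-21295 + a)/(-7701 - 6011))) - 28390/13704 = (5*(-1 - 51)/(-51*(-73 - 51)))/(((-21295 + 19038)/(-7701 - 6011))) - 28390/13704 = (5*(-1/51)*(-52)/(-124))/((-2257/(-13712))) - 28390*1/13704 = (5*(-1/51)*(-1/124)*(-52))/((-2257*(-1/13712))) - 14195/6852 = -65/(1581*2257/13712) - 14195/6852 = -65/1581*13712/2257 - 14195/6852 = -891280/3568317 - 14195/6852 = -18919770125/8150036028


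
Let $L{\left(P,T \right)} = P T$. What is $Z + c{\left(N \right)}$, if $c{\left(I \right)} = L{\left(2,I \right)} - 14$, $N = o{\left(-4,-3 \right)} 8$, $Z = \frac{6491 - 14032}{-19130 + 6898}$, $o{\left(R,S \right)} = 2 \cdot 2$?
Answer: $\frac{619141}{12232} \approx 50.617$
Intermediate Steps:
$o{\left(R,S \right)} = 4$
$Z = \frac{7541}{12232}$ ($Z = - \frac{7541}{-12232} = \left(-7541\right) \left(- \frac{1}{12232}\right) = \frac{7541}{12232} \approx 0.6165$)
$N = 32$ ($N = 4 \cdot 8 = 32$)
$c{\left(I \right)} = -14 + 2 I$ ($c{\left(I \right)} = 2 I - 14 = -14 + 2 I$)
$Z + c{\left(N \right)} = \frac{7541}{12232} + \left(-14 + 2 \cdot 32\right) = \frac{7541}{12232} + \left(-14 + 64\right) = \frac{7541}{12232} + 50 = \frac{619141}{12232}$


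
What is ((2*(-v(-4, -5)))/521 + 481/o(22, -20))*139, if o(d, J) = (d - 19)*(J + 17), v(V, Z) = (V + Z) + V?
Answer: -34801013/4689 ≈ -7421.8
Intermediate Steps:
v(V, Z) = Z + 2*V
o(d, J) = (-19 + d)*(17 + J)
((2*(-v(-4, -5)))/521 + 481/o(22, -20))*139 = ((2*(-(-5 + 2*(-4))))/521 + 481/(-323 - 19*(-20) + 17*22 - 20*22))*139 = ((2*(-(-5 - 8)))*(1/521) + 481/(-323 + 380 + 374 - 440))*139 = ((2*(-1*(-13)))*(1/521) + 481/(-9))*139 = ((2*13)*(1/521) + 481*(-1/9))*139 = (26*(1/521) - 481/9)*139 = (26/521 - 481/9)*139 = -250367/4689*139 = -34801013/4689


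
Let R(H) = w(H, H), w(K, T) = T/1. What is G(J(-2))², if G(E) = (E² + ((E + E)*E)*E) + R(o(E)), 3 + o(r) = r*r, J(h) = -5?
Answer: 41209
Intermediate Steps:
w(K, T) = T (w(K, T) = T*1 = T)
o(r) = -3 + r² (o(r) = -3 + r*r = -3 + r²)
R(H) = H
G(E) = -3 + 2*E² + 2*E³ (G(E) = (E² + ((E + E)*E)*E) + (-3 + E²) = (E² + ((2*E)*E)*E) + (-3 + E²) = (E² + (2*E²)*E) + (-3 + E²) = (E² + 2*E³) + (-3 + E²) = -3 + 2*E² + 2*E³)
G(J(-2))² = (-3 + 2*(-5)² + 2*(-5)³)² = (-3 + 2*25 + 2*(-125))² = (-3 + 50 - 250)² = (-203)² = 41209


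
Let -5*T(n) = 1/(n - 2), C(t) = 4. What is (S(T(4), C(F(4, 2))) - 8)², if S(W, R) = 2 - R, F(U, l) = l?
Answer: 100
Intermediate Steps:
T(n) = -1/(5*(-2 + n)) (T(n) = -1/(5*(n - 2)) = -1/(5*(-2 + n)))
(S(T(4), C(F(4, 2))) - 8)² = ((2 - 1*4) - 8)² = ((2 - 4) - 8)² = (-2 - 8)² = (-10)² = 100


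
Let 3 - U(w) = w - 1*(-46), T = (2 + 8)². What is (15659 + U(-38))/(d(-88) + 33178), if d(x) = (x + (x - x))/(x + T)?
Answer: 23481/49756 ≈ 0.47192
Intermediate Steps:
T = 100 (T = 10² = 100)
U(w) = -43 - w (U(w) = 3 - (w - 1*(-46)) = 3 - (w + 46) = 3 - (46 + w) = 3 + (-46 - w) = -43 - w)
d(x) = x/(100 + x) (d(x) = (x + (x - x))/(x + 100) = (x + 0)/(100 + x) = x/(100 + x))
(15659 + U(-38))/(d(-88) + 33178) = (15659 + (-43 - 1*(-38)))/(-88/(100 - 88) + 33178) = (15659 + (-43 + 38))/(-88/12 + 33178) = (15659 - 5)/(-88*1/12 + 33178) = 15654/(-22/3 + 33178) = 15654/(99512/3) = 15654*(3/99512) = 23481/49756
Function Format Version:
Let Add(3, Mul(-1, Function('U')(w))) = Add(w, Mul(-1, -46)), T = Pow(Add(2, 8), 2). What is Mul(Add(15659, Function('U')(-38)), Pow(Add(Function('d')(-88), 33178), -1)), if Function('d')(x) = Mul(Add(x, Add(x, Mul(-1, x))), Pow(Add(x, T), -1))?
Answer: Rational(23481, 49756) ≈ 0.47192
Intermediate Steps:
T = 100 (T = Pow(10, 2) = 100)
Function('U')(w) = Add(-43, Mul(-1, w)) (Function('U')(w) = Add(3, Mul(-1, Add(w, Mul(-1, -46)))) = Add(3, Mul(-1, Add(w, 46))) = Add(3, Mul(-1, Add(46, w))) = Add(3, Add(-46, Mul(-1, w))) = Add(-43, Mul(-1, w)))
Function('d')(x) = Mul(x, Pow(Add(100, x), -1)) (Function('d')(x) = Mul(Add(x, Add(x, Mul(-1, x))), Pow(Add(x, 100), -1)) = Mul(Add(x, 0), Pow(Add(100, x), -1)) = Mul(x, Pow(Add(100, x), -1)))
Mul(Add(15659, Function('U')(-38)), Pow(Add(Function('d')(-88), 33178), -1)) = Mul(Add(15659, Add(-43, Mul(-1, -38))), Pow(Add(Mul(-88, Pow(Add(100, -88), -1)), 33178), -1)) = Mul(Add(15659, Add(-43, 38)), Pow(Add(Mul(-88, Pow(12, -1)), 33178), -1)) = Mul(Add(15659, -5), Pow(Add(Mul(-88, Rational(1, 12)), 33178), -1)) = Mul(15654, Pow(Add(Rational(-22, 3), 33178), -1)) = Mul(15654, Pow(Rational(99512, 3), -1)) = Mul(15654, Rational(3, 99512)) = Rational(23481, 49756)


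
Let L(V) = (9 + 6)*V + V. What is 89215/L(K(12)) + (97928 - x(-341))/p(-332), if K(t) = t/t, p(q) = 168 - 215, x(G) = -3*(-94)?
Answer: 2630769/752 ≈ 3498.4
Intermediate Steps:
x(G) = 282
p(q) = -47
K(t) = 1
L(V) = 16*V (L(V) = 15*V + V = 16*V)
89215/L(K(12)) + (97928 - x(-341))/p(-332) = 89215/((16*1)) + (97928 - 1*282)/(-47) = 89215/16 + (97928 - 282)*(-1/47) = 89215*(1/16) + 97646*(-1/47) = 89215/16 - 97646/47 = 2630769/752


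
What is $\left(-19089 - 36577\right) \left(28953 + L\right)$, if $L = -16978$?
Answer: $-666600350$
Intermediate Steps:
$\left(-19089 - 36577\right) \left(28953 + L\right) = \left(-19089 - 36577\right) \left(28953 - 16978\right) = \left(-55666\right) 11975 = -666600350$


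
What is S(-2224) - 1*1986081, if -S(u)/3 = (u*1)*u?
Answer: -16824609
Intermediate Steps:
S(u) = -3*u² (S(u) = -3*u*1*u = -3*u*u = -3*u²)
S(-2224) - 1*1986081 = -3*(-2224)² - 1*1986081 = -3*4946176 - 1986081 = -14838528 - 1986081 = -16824609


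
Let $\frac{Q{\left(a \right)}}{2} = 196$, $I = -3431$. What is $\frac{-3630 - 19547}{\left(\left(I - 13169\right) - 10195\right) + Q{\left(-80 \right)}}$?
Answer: $\frac{23177}{26403} \approx 0.87782$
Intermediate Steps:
$Q{\left(a \right)} = 392$ ($Q{\left(a \right)} = 2 \cdot 196 = 392$)
$\frac{-3630 - 19547}{\left(\left(I - 13169\right) - 10195\right) + Q{\left(-80 \right)}} = \frac{-3630 - 19547}{\left(\left(-3431 - 13169\right) - 10195\right) + 392} = - \frac{23177}{\left(-16600 - 10195\right) + 392} = - \frac{23177}{-26795 + 392} = - \frac{23177}{-26403} = \left(-23177\right) \left(- \frac{1}{26403}\right) = \frac{23177}{26403}$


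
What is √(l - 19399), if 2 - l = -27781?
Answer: 8*√131 ≈ 91.564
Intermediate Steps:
l = 27783 (l = 2 - 1*(-27781) = 2 + 27781 = 27783)
√(l - 19399) = √(27783 - 19399) = √8384 = 8*√131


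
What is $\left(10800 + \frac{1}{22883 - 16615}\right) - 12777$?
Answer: $- \frac{12391835}{6268} \approx -1977.0$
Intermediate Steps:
$\left(10800 + \frac{1}{22883 - 16615}\right) - 12777 = \left(10800 + \frac{1}{6268}\right) - 12777 = \frac{67694401}{6268} - 12777 = - \frac{12391835}{6268}$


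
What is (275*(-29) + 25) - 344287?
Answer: -352237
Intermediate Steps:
(275*(-29) + 25) - 344287 = (-7975 + 25) - 344287 = -7950 - 344287 = -352237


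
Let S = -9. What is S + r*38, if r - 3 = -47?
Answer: -1681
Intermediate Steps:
r = -44 (r = 3 - 47 = -44)
S + r*38 = -9 - 44*38 = -9 - 1672 = -1681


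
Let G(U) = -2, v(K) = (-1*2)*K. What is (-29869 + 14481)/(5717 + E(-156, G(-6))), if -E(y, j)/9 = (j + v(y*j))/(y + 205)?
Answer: -754012/285767 ≈ -2.6386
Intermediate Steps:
v(K) = -2*K
E(y, j) = -9*(j - 2*j*y)/(205 + y) (E(y, j) = -9*(j - 2*y*j)/(y + 205) = -9*(j - 2*j*y)/(205 + y))
(-29869 + 14481)/(5717 + E(-156, G(-6))) = (-29869 + 14481)/(5717 + 9*(-2)*(-1 + 2*(-156))/(205 - 156)) = -15388/(5717 + 9*(-2)*(-1 - 312)/49) = -15388/(5717 + 9*(-2)*(1/49)*(-313)) = -15388/(5717 + 5634/49) = -15388/285767/49 = -15388*49/285767 = -754012/285767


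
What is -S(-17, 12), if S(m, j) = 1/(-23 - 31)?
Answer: 1/54 ≈ 0.018519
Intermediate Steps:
S(m, j) = -1/54 (S(m, j) = 1/(-54) = -1/54)
-S(-17, 12) = -1*(-1/54) = 1/54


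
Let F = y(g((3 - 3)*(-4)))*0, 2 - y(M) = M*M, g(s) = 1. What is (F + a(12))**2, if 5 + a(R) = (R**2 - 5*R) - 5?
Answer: 5476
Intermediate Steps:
y(M) = 2 - M**2 (y(M) = 2 - M*M = 2 - M**2)
a(R) = -10 + R**2 - 5*R (a(R) = -5 + ((R**2 - 5*R) - 5) = -5 + (-5 + R**2 - 5*R) = -10 + R**2 - 5*R)
F = 0 (F = (2 - 1*1**2)*0 = (2 - 1*1)*0 = (2 - 1)*0 = 1*0 = 0)
(F + a(12))**2 = (0 + (-10 + 12**2 - 5*12))**2 = (0 + (-10 + 144 - 60))**2 = (0 + 74)**2 = 74**2 = 5476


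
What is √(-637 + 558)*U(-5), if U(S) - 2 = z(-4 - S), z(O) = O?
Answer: 3*I*√79 ≈ 26.665*I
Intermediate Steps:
U(S) = -2 - S (U(S) = 2 + (-4 - S) = -2 - S)
√(-637 + 558)*U(-5) = √(-637 + 558)*(-2 - 1*(-5)) = √(-79)*(-2 + 5) = (I*√79)*3 = 3*I*√79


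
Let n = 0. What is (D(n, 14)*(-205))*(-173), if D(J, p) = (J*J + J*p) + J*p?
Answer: 0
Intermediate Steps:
D(J, p) = J**2 + 2*J*p (D(J, p) = (J**2 + J*p) + J*p = J**2 + 2*J*p)
(D(n, 14)*(-205))*(-173) = ((0*(0 + 2*14))*(-205))*(-173) = ((0*(0 + 28))*(-205))*(-173) = ((0*28)*(-205))*(-173) = (0*(-205))*(-173) = 0*(-173) = 0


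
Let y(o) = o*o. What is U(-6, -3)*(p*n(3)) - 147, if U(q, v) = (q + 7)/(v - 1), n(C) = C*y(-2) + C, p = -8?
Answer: -117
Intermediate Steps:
y(o) = o²
n(C) = 5*C (n(C) = C*(-2)² + C = C*4 + C = 4*C + C = 5*C)
U(q, v) = (7 + q)/(-1 + v)
U(-6, -3)*(p*n(3)) - 147 = ((7 - 6)/(-1 - 3))*(-40*3) - 147 = (1/(-4))*(-8*15) - 147 = -¼*1*(-120) - 147 = -¼*(-120) - 147 = 30 - 147 = -117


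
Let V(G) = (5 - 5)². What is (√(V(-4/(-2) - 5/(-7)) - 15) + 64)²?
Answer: (64 + I*√15)² ≈ 4081.0 + 495.74*I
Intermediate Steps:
V(G) = 0 (V(G) = 0² = 0)
(√(V(-4/(-2) - 5/(-7)) - 15) + 64)² = (√(0 - 15) + 64)² = (√(-15) + 64)² = (I*√15 + 64)² = (64 + I*√15)²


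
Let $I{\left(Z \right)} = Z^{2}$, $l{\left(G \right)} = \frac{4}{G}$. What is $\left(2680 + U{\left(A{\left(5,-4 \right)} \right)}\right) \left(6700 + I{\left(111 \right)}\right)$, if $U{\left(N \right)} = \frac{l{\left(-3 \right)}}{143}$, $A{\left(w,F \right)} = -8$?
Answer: $\frac{21868748036}{429} \approx 5.0976 \cdot 10^{7}$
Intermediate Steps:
$U{\left(N \right)} = - \frac{4}{429}$ ($U{\left(N \right)} = \frac{4 \frac{1}{-3}}{143} = 4 \left(- \frac{1}{3}\right) \frac{1}{143} = \left(- \frac{4}{3}\right) \frac{1}{143} = - \frac{4}{429}$)
$\left(2680 + U{\left(A{\left(5,-4 \right)} \right)}\right) \left(6700 + I{\left(111 \right)}\right) = \left(2680 - \frac{4}{429}\right) \left(6700 + 111^{2}\right) = \frac{1149716 \left(6700 + 12321\right)}{429} = \frac{1149716}{429} \cdot 19021 = \frac{21868748036}{429}$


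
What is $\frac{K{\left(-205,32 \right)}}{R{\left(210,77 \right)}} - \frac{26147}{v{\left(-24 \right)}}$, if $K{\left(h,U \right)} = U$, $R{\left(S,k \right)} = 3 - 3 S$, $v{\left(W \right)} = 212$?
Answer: $- \frac{16400953}{132924} \approx -123.39$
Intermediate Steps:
$\frac{K{\left(-205,32 \right)}}{R{\left(210,77 \right)}} - \frac{26147}{v{\left(-24 \right)}} = \frac{32}{3 - 630} - \frac{26147}{212} = \frac{32}{-627} - \frac{26147}{212} = 32 \left(- \frac{1}{627}\right) - \frac{26147}{212} = - \frac{32}{627} - \frac{26147}{212} = - \frac{16400953}{132924}$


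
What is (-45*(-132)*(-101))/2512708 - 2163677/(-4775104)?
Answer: 58452559399/272691864128 ≈ 0.21435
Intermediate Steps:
(-45*(-132)*(-101))/2512708 - 2163677/(-4775104) = (5940*(-101))*(1/2512708) - 2163677*(-1/4775104) = -599940*1/2512708 + 2163677/4775104 = -13635/57107 + 2163677/4775104 = 58452559399/272691864128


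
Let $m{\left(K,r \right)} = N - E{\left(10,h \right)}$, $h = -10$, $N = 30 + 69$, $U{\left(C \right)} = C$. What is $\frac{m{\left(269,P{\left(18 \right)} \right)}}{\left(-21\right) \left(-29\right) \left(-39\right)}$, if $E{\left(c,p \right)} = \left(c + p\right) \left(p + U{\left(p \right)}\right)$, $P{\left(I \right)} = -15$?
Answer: $- \frac{11}{2639} \approx -0.0041682$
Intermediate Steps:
$N = 99$
$E{\left(c,p \right)} = 2 p \left(c + p\right)$ ($E{\left(c,p \right)} = \left(c + p\right) \left(p + p\right) = \left(c + p\right) 2 p = 2 p \left(c + p\right)$)
$m{\left(K,r \right)} = 99$ ($m{\left(K,r \right)} = 99 - 2 \left(-10\right) \left(10 - 10\right) = 99 - 2 \left(-10\right) 0 = 99 - 0 = 99 + 0 = 99$)
$\frac{m{\left(269,P{\left(18 \right)} \right)}}{\left(-21\right) \left(-29\right) \left(-39\right)} = \frac{99}{\left(-21\right) \left(-29\right) \left(-39\right)} = \frac{99}{609 \left(-39\right)} = \frac{99}{-23751} = 99 \left(- \frac{1}{23751}\right) = - \frac{11}{2639}$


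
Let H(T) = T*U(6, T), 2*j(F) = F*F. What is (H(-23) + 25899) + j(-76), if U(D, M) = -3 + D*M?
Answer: 32030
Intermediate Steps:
j(F) = F²/2 (j(F) = (F*F)/2 = F²/2)
H(T) = T*(-3 + 6*T)
(H(-23) + 25899) + j(-76) = (3*(-23)*(-1 + 2*(-23)) + 25899) + (½)*(-76)² = (3*(-23)*(-1 - 46) + 25899) + (½)*5776 = (3*(-23)*(-47) + 25899) + 2888 = (3243 + 25899) + 2888 = 29142 + 2888 = 32030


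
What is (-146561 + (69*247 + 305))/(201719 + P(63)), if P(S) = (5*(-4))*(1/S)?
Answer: -8140419/12708277 ≈ -0.64056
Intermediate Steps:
P(S) = -20/S
(-146561 + (69*247 + 305))/(201719 + P(63)) = (-146561 + (69*247 + 305))/(201719 - 20/63) = (-146561 + (17043 + 305))/(201719 - 20*1/63) = (-146561 + 17348)/(201719 - 20/63) = -129213/12708277/63 = -129213*63/12708277 = -8140419/12708277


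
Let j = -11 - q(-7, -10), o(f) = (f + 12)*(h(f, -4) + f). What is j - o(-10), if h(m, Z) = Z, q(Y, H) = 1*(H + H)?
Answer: 37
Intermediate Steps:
q(Y, H) = 2*H (q(Y, H) = 1*(2*H) = 2*H)
o(f) = (-4 + f)*(12 + f) (o(f) = (f + 12)*(-4 + f) = (12 + f)*(-4 + f) = (-4 + f)*(12 + f))
j = 9 (j = -11 - 2*(-10) = -11 - 1*(-20) = -11 + 20 = 9)
j - o(-10) = 9 - (-48 + (-10)**2 + 8*(-10)) = 9 - (-48 + 100 - 80) = 9 - 1*(-28) = 9 + 28 = 37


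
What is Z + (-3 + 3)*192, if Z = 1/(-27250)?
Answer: -1/27250 ≈ -3.6697e-5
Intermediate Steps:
Z = -1/27250 ≈ -3.6697e-5
Z + (-3 + 3)*192 = -1/27250 + (-3 + 3)*192 = -1/27250 + 0*192 = -1/27250 + 0 = -1/27250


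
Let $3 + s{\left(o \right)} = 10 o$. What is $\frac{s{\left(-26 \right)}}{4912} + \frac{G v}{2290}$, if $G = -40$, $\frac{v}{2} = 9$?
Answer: $- \frac{413891}{1124848} \approx -0.36795$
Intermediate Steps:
$v = 18$ ($v = 2 \cdot 9 = 18$)
$s{\left(o \right)} = -3 + 10 o$
$\frac{s{\left(-26 \right)}}{4912} + \frac{G v}{2290} = \frac{-3 + 10 \left(-26\right)}{4912} + \frac{\left(-40\right) 18}{2290} = \left(-3 - 260\right) \frac{1}{4912} - \frac{72}{229} = \left(-263\right) \frac{1}{4912} - \frac{72}{229} = - \frac{263}{4912} - \frac{72}{229} = - \frac{413891}{1124848}$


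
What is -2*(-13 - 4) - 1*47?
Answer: -13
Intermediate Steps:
-2*(-13 - 4) - 1*47 = -2*(-17) - 47 = 34 - 47 = -13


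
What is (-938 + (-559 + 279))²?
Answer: 1483524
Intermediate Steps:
(-938 + (-559 + 279))² = (-938 - 280)² = (-1218)² = 1483524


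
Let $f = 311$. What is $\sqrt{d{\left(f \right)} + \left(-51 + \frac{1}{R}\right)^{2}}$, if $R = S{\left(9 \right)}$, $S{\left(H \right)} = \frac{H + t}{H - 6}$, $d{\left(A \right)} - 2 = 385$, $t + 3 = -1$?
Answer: $\frac{3 \sqrt{8131}}{5} \approx 54.103$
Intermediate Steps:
$t = -4$ ($t = -3 - 1 = -4$)
$d{\left(A \right)} = 387$ ($d{\left(A \right)} = 2 + 385 = 387$)
$S{\left(H \right)} = \frac{-4 + H}{-6 + H}$ ($S{\left(H \right)} = \frac{H - 4}{H - 6} = \frac{-4 + H}{-6 + H}$)
$R = \frac{5}{3}$ ($R = \frac{-4 + 9}{-6 + 9} = \frac{1}{3} \cdot 5 = \frac{5}{3} \approx 1.6667$)
$\sqrt{d{\left(f \right)} + \left(-51 + \frac{1}{R}\right)^{2}} = \sqrt{387 + \left(-51 + \frac{1}{\frac{5}{3}}\right)^{2}} = \sqrt{387 + \left(-51 + \frac{3}{5}\right)^{2}} = \sqrt{387 + \left(- \frac{252}{5}\right)^{2}} = \sqrt{387 + \frac{63504}{25}} = \sqrt{\frac{73179}{25}} = \frac{3 \sqrt{8131}}{5}$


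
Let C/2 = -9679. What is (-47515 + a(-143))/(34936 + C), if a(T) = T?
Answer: -23829/7789 ≈ -3.0593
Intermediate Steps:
C = -19358 (C = 2*(-9679) = -19358)
(-47515 + a(-143))/(34936 + C) = (-47515 - 143)/(34936 - 19358) = -47658/15578 = -47658*1/15578 = -23829/7789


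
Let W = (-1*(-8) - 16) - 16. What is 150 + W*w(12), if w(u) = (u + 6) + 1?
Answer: -306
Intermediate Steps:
w(u) = 7 + u (w(u) = (6 + u) + 1 = 7 + u)
W = -24 (W = (8 - 16) - 16 = -8 - 16 = -24)
150 + W*w(12) = 150 - 24*(7 + 12) = 150 - 24*19 = 150 - 456 = -306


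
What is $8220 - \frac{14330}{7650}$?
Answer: $\frac{6286867}{765} \approx 8218.1$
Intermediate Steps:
$8220 - \frac{14330}{7650} = 8220 - 14330 \cdot \frac{1}{7650} = 8220 - \frac{1433}{765} = \frac{6286867}{765}$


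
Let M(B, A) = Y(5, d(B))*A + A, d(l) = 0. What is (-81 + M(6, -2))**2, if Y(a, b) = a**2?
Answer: 17689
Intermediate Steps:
M(B, A) = 26*A (M(B, A) = 5**2*A + A = 25*A + A = 26*A)
(-81 + M(6, -2))**2 = (-81 + 26*(-2))**2 = (-81 - 52)**2 = (-133)**2 = 17689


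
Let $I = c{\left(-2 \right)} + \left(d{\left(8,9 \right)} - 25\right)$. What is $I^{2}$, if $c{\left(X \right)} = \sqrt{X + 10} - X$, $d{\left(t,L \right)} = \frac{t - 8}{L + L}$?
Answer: $537 - 92 \sqrt{2} \approx 406.89$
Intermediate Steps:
$d{\left(t,L \right)} = \frac{-8 + t}{2 L}$
$c{\left(X \right)} = \sqrt{10 + X} - X$
$I = -23 + 2 \sqrt{2}$ ($I = \left(\sqrt{10 - 2} - -2\right) - \left(25 - \frac{-8 + 8}{2 \cdot 9}\right) = \left(\sqrt{8} + 2\right) - \left(25 - 0\right) = \left(2 \sqrt{2} + 2\right) + \left(0 - 25\right) = \left(2 + 2 \sqrt{2}\right) - 25 = -23 + 2 \sqrt{2} \approx -20.172$)
$I^{2} = \left(-23 + 2 \sqrt{2}\right)^{2}$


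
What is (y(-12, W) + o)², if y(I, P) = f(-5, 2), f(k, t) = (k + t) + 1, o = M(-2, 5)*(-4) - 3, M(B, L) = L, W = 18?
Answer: 625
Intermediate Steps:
o = -23 (o = 5*(-4) - 3 = -20 - 3 = -23)
f(k, t) = 1 + k + t
y(I, P) = -2 (y(I, P) = 1 - 5 + 2 = -2)
(y(-12, W) + o)² = (-2 - 23)² = (-25)² = 625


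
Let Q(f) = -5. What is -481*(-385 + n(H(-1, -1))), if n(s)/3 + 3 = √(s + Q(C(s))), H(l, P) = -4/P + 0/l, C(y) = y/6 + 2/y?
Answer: 189514 - 1443*I ≈ 1.8951e+5 - 1443.0*I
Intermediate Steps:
C(y) = 2/y + y/6 (C(y) = y*(⅙) + 2/y = y/6 + 2/y = 2/y + y/6)
H(l, P) = -4/P (H(l, P) = -4/P + 0 = -4/P)
n(s) = -9 + 3*√(-5 + s) (n(s) = -9 + 3*√(s - 5) = -9 + 3*√(-5 + s))
-481*(-385 + n(H(-1, -1))) = -481*(-385 + (-9 + 3*√(-5 - 4/(-1)))) = -481*(-385 + (-9 + 3*√(-5 - 4*(-1)))) = -481*(-385 + (-9 + 3*√(-5 + 4))) = -481*(-385 + (-9 + 3*√(-1))) = -481*(-385 + (-9 + 3*I)) = -481*(-394 + 3*I) = 189514 - 1443*I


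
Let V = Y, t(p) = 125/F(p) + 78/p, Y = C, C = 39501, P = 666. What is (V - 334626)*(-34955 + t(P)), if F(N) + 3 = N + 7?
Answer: 51146751551375/4958 ≈ 1.0316e+10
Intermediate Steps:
F(N) = 4 + N (F(N) = -3 + (N + 7) = -3 + (7 + N) = 4 + N)
Y = 39501
t(p) = 78/p + 125/(4 + p) (t(p) = 125/(4 + p) + 78/p = 78/p + 125/(4 + p))
V = 39501
(V - 334626)*(-34955 + t(P)) = (39501 - 334626)*(-34955 + (312 + 203*666)/(666*(4 + 666))) = -295125*(-34955 + (1/666)*(312 + 135198)/670) = -295125*(-34955 + (1/666)*(1/670)*135510) = -295125*(-34955 + 4517/14874) = -295125*(-519916153/14874) = 51146751551375/4958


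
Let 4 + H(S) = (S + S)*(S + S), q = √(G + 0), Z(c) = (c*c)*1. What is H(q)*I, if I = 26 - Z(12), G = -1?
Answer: 944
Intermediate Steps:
Z(c) = c² (Z(c) = c²*1 = c²)
q = I (q = √(-1 + 0) = √(-1) = I ≈ 1.0*I)
H(S) = -4 + 4*S² (H(S) = -4 + (S + S)*(S + S) = -4 + (2*S)*(2*S) = -4 + 4*S²)
I = -118 (I = 26 - 1*12² = 26 - 1*144 = 26 - 144 = -118)
H(q)*I = (-4 + 4*I²)*(-118) = (-4 + 4*(-1))*(-118) = (-4 - 4)*(-118) = -8*(-118) = 944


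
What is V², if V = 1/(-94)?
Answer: 1/8836 ≈ 0.00011317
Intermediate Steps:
V = -1/94 ≈ -0.010638
V² = (-1/94)² = 1/8836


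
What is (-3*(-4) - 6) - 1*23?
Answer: -17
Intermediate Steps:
(-3*(-4) - 6) - 1*23 = (12 - 6) - 23 = 6 - 23 = -17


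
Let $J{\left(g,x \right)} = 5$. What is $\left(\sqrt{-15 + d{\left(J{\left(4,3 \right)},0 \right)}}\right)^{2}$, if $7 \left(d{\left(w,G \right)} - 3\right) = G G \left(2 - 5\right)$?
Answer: $-12$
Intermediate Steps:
$d{\left(w,G \right)} = 3 - \frac{3 G^{2}}{7}$ ($d{\left(w,G \right)} = 3 + \frac{G G \left(2 - 5\right)}{7} = 3 + \frac{G^{2} \left(-3\right)}{7} = 3 + \frac{\left(-3\right) G^{2}}{7} = 3 - \frac{3 G^{2}}{7}$)
$\left(\sqrt{-15 + d{\left(J{\left(4,3 \right)},0 \right)}}\right)^{2} = \left(\sqrt{-15 + \left(3 - \frac{3 \cdot 0^{2}}{7}\right)}\right)^{2} = \left(\sqrt{-15 + \left(3 - 0\right)}\right)^{2} = \left(\sqrt{-15 + \left(3 + 0\right)}\right)^{2} = \left(\sqrt{-15 + 3}\right)^{2} = \left(\sqrt{-12}\right)^{2} = \left(2 i \sqrt{3}\right)^{2} = -12$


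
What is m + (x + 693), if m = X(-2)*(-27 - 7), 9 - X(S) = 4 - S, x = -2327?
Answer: -1736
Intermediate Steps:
X(S) = 5 + S (X(S) = 9 - (4 - S) = 9 + (-4 + S) = 5 + S)
m = -102 (m = (5 - 2)*(-27 - 7) = 3*(-34) = -102)
m + (x + 693) = -102 + (-2327 + 693) = -102 - 1634 = -1736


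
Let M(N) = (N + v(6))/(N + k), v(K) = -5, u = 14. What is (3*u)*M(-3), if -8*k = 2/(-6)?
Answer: 8064/71 ≈ 113.58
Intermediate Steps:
k = 1/24 (k = -1/(4*(-6)) = -(-1)/(4*6) = -⅛*(-⅓) = 1/24 ≈ 0.041667)
M(N) = (-5 + N)/(1/24 + N) (M(N) = (N - 5)/(N + 1/24) = (-5 + N)/(1/24 + N))
(3*u)*M(-3) = (3*14)*(24*(-5 - 3)/(1 + 24*(-3))) = 42*(24*(-8)/(1 - 72)) = 42*(24*(-8)/(-71)) = 42*(24*(-1/71)*(-8)) = 42*(192/71) = 8064/71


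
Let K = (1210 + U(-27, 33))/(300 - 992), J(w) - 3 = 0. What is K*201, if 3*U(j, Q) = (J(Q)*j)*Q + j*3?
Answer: -14673/173 ≈ -84.815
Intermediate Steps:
J(w) = 3 (J(w) = 3 + 0 = 3)
U(j, Q) = j + Q*j (U(j, Q) = ((3*j)*Q + j*3)/3 = (3*Q*j + 3*j)/3 = (3*j + 3*Q*j)/3 = j + Q*j)
K = -73/173 (K = (1210 - 27*(1 + 33))/(300 - 992) = (1210 - 27*34)/(-692) = (1210 - 918)*(-1/692) = 292*(-1/692) = -73/173 ≈ -0.42197)
K*201 = -73/173*201 = -14673/173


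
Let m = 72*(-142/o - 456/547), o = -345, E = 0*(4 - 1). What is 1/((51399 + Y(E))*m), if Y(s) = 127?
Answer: -62905/98492155104 ≈ -6.3868e-7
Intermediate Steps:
E = 0 (E = 0*3 = 0)
m = -1911504/62905 (m = 72*(-142/(-345) - 456/547) = 72*(-142*(-1/345) - 456*1/547) = 72*(142/345 - 456/547) = 72*(-79646/188715) = -1911504/62905 ≈ -30.387)
1/((51399 + Y(E))*m) = 1/((51399 + 127)*(-1911504/62905)) = -62905/1911504/51526 = (1/51526)*(-62905/1911504) = -62905/98492155104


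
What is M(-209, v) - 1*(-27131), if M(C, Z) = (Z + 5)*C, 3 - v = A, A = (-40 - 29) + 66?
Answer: 24832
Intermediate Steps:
A = -3 (A = -69 + 66 = -3)
v = 6 (v = 3 - 1*(-3) = 3 + 3 = 6)
M(C, Z) = C*(5 + Z) (M(C, Z) = (5 + Z)*C = C*(5 + Z))
M(-209, v) - 1*(-27131) = -209*(5 + 6) - 1*(-27131) = -209*11 + 27131 = -2299 + 27131 = 24832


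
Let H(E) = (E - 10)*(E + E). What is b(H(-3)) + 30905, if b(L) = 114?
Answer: 31019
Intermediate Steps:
H(E) = 2*E*(-10 + E) (H(E) = (-10 + E)*(2*E) = 2*E*(-10 + E))
b(H(-3)) + 30905 = 114 + 30905 = 31019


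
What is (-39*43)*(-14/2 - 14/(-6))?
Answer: 7826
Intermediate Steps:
(-39*43)*(-14/2 - 14/(-6)) = -1677*(-14*½ - 14*(-⅙)) = -1677*(-7 + 7/3) = -1677*(-14/3) = 7826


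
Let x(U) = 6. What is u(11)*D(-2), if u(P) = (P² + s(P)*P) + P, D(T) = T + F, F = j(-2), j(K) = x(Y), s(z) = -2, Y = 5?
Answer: 440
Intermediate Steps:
j(K) = 6
F = 6
D(T) = 6 + T (D(T) = T + 6 = 6 + T)
u(P) = P² - P (u(P) = (P² - 2*P) + P = P² - P)
u(11)*D(-2) = (11*(-1 + 11))*(6 - 2) = (11*10)*4 = 110*4 = 440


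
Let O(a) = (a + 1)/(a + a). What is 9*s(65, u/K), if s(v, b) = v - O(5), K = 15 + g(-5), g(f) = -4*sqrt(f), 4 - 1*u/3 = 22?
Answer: 2898/5 ≈ 579.60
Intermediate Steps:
u = -54 (u = 12 - 3*22 = 12 - 66 = -54)
O(a) = (1 + a)/(2*a) (O(a) = (1 + a)/((2*a)) = (1 + a)*(1/(2*a)) = (1 + a)/(2*a))
K = 15 - 4*I*sqrt(5) ≈ 15.0 - 8.9443*I
s(v, b) = -3/5 + v (s(v, b) = v - (1 + 5)/(2*5) = v - 6/(2*5) = v - 1*3/5 = v - 3/5 = -3/5 + v)
9*s(65, u/K) = 9*(-3/5 + 65) = 9*(322/5) = 2898/5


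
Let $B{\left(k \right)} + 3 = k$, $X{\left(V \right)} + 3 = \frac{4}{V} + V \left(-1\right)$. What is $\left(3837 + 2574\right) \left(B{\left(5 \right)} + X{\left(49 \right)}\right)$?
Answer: $- \frac{15681306}{49} \approx -3.2003 \cdot 10^{5}$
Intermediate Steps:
$X{\left(V \right)} = -3 - V + \frac{4}{V}$ ($X{\left(V \right)} = -3 + \left(\frac{4}{V} + V \left(-1\right)\right) = -3 - \left(V - \frac{4}{V}\right) = -3 - V + \frac{4}{V}$)
$B{\left(k \right)} = -3 + k$
$\left(3837 + 2574\right) \left(B{\left(5 \right)} + X{\left(49 \right)}\right) = \left(3837 + 2574\right) \left(\left(-3 + 5\right) - \left(52 - \frac{4}{49}\right)\right) = 6411 \left(2 - \frac{2544}{49}\right) = 6411 \left(- \frac{2446}{49}\right) = - \frac{15681306}{49}$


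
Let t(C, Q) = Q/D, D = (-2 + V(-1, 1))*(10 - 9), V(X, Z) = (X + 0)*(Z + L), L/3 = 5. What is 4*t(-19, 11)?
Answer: -22/9 ≈ -2.4444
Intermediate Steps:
L = 15 (L = 3*5 = 15)
V(X, Z) = X*(15 + Z) (V(X, Z) = (X + 0)*(Z + 15) = X*(15 + Z))
D = -18 (D = (-2 - (15 + 1))*(10 - 9) = (-2 - 1*16)*1 = (-2 - 16)*1 = -18*1 = -18)
t(C, Q) = -Q/18 (t(C, Q) = Q/(-18) = Q*(-1/18) = -Q/18)
4*t(-19, 11) = 4*(-1/18*11) = 4*(-11/18) = -22/9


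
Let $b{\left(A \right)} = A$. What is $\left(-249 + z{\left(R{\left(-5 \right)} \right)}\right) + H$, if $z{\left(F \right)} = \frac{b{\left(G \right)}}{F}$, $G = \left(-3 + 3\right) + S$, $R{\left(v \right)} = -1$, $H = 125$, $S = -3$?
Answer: $-121$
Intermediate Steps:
$G = -3$ ($G = \left(-3 + 3\right) - 3 = 0 - 3 = -3$)
$z{\left(F \right)} = - \frac{3}{F}$
$\left(-249 + z{\left(R{\left(-5 \right)} \right)}\right) + H = \left(-249 - \frac{3}{-1}\right) + 125 = \left(-249 - -3\right) + 125 = \left(-249 + 3\right) + 125 = -246 + 125 = -121$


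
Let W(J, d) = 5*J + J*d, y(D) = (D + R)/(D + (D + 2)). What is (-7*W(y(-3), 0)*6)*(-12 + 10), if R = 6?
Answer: -315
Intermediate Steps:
y(D) = (6 + D)/(2 + 2*D) (y(D) = (D + 6)/(D + (D + 2)) = (6 + D)/(D + (2 + D)) = (6 + D)/(2 + 2*D))
(-7*W(y(-3), 0)*6)*(-12 + 10) = (-7*(6 - 3)/(2*(1 - 3))*(5 + 0)*6)*(-12 + 10) = (-7*(½)*3/(-2)*5*6)*(-2) = (-7*(½)*(-½)*3*5*6)*(-2) = (-(-21)*5/4*6)*(-2) = (-7*(-15/4)*6)*(-2) = ((105/4)*6)*(-2) = (315/2)*(-2) = -315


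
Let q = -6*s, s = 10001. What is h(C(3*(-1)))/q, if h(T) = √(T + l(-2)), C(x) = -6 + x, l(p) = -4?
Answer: -I*√13/60006 ≈ -6.0086e-5*I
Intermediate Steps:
h(T) = √(-4 + T) (h(T) = √(T - 4) = √(-4 + T))
q = -60006 (q = -6*10001 = -60006)
h(C(3*(-1)))/q = √(-4 + (-6 + 3*(-1)))/(-60006) = √(-4 + (-6 - 3))*(-1/60006) = √(-4 - 9)*(-1/60006) = √(-13)*(-1/60006) = (I*√13)*(-1/60006) = -I*√13/60006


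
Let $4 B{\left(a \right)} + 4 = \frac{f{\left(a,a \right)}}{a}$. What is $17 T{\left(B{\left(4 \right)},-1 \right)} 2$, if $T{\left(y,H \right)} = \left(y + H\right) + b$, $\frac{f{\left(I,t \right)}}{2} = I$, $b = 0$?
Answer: $-51$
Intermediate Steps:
$f{\left(I,t \right)} = 2 I$
$B{\left(a \right)} = - \frac{1}{2}$ ($B{\left(a \right)} = -1 + \frac{2 a \frac{1}{a}}{4} = -1 + \frac{1}{4} \cdot 2 = -1 + \frac{1}{2} = - \frac{1}{2}$)
$T{\left(y,H \right)} = H + y$ ($T{\left(y,H \right)} = \left(y + H\right) + 0 = \left(H + y\right) + 0 = H + y$)
$17 T{\left(B{\left(4 \right)},-1 \right)} 2 = 17 \left(-1 - \frac{1}{2}\right) 2 = 17 \left(- \frac{3}{2}\right) 2 = \left(- \frac{51}{2}\right) 2 = -51$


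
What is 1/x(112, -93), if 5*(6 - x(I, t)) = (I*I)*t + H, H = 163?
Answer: 5/1166459 ≈ 4.2865e-6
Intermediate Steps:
x(I, t) = -133/5 - t*I**2/5 (x(I, t) = 6 - ((I*I)*t + 163)/5 = 6 - (I**2*t + 163)/5 = 6 - (t*I**2 + 163)/5 = 6 - (163 + t*I**2)/5 = 6 + (-163/5 - t*I**2/5) = -133/5 - t*I**2/5)
1/x(112, -93) = 1/(-133/5 - 1/5*(-93)*112**2) = 1/(-133/5 - 1/5*(-93)*12544) = 1/(-133/5 + 1166592/5) = 1/(1166459/5) = 5/1166459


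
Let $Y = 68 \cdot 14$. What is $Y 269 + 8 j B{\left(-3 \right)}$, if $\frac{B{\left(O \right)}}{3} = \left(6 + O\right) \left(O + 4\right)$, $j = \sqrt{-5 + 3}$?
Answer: $256088 + 72 i \sqrt{2} \approx 2.5609 \cdot 10^{5} + 101.82 i$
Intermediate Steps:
$j = i \sqrt{2}$ ($j = \sqrt{-2} = i \sqrt{2} \approx 1.4142 i$)
$Y = 952$
$B{\left(O \right)} = 3 \left(4 + O\right) \left(6 + O\right)$ ($B{\left(O \right)} = 3 \left(6 + O\right) \left(O + 4\right) = 3 \left(6 + O\right) \left(4 + O\right) = 3 \left(4 + O\right) \left(6 + O\right)$)
$Y 269 + 8 j B{\left(-3 \right)} = 952 \cdot 269 + 8 i \sqrt{2} \left(72 + 3 \left(-3\right)^{2} + 30 \left(-3\right)\right) = 256088 + 8 i \sqrt{2} \left(72 + 3 \cdot 9 - 90\right) = 256088 + 8 i \sqrt{2} \left(72 + 27 - 90\right) = 256088 + 8 i \sqrt{2} \cdot 9 = 256088 + 72 i \sqrt{2}$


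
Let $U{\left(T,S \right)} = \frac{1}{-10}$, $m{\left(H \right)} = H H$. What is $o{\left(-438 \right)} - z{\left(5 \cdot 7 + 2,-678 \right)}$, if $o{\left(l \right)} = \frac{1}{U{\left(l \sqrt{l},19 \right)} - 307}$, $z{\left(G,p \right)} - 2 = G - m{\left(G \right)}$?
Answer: $\frac{4084420}{3071} \approx 1330.0$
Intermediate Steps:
$m{\left(H \right)} = H^{2}$
$U{\left(T,S \right)} = - \frac{1}{10}$
$z{\left(G,p \right)} = 2 + G - G^{2}$ ($z{\left(G,p \right)} = 2 - \left(G^{2} - G\right) = 2 + G - G^{2}$)
$o{\left(l \right)} = - \frac{10}{3071}$ ($o{\left(l \right)} = \frac{1}{- \frac{1}{10} - 307} = \frac{1}{- \frac{3071}{10}} = - \frac{10}{3071}$)
$o{\left(-438 \right)} - z{\left(5 \cdot 7 + 2,-678 \right)} = - \frac{10}{3071} - \left(2 + \left(5 \cdot 7 + 2\right) - \left(5 \cdot 7 + 2\right)^{2}\right) = - \frac{10}{3071} - \left(2 + \left(35 + 2\right) - \left(35 + 2\right)^{2}\right) = - \frac{10}{3071} - \left(2 + 37 - 37^{2}\right) = - \frac{10}{3071} - \left(2 + 37 - 1369\right) = - \frac{10}{3071} - -1330 = - \frac{10}{3071} + 1330 = \frac{4084420}{3071}$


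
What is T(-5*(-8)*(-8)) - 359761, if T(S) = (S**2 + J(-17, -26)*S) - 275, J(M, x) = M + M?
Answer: -246756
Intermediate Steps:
J(M, x) = 2*M
T(S) = -275 + S**2 - 34*S (T(S) = (S**2 + (2*(-17))*S) - 275 = (S**2 - 34*S) - 275 = -275 + S**2 - 34*S)
T(-5*(-8)*(-8)) - 359761 = (-275 + (-5*(-8)*(-8))**2 - 34*(-5*(-8))*(-8)) - 359761 = (-275 + (40*(-8))**2 - 1360*(-8)) - 359761 = (-275 + (-320)**2 - 34*(-320)) - 359761 = (-275 + 102400 + 10880) - 359761 = 113005 - 359761 = -246756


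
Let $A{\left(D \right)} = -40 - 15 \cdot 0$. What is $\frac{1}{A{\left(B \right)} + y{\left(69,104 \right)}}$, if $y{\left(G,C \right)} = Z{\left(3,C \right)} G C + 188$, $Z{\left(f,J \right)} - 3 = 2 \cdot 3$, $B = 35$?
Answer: $\frac{1}{64732} \approx 1.5448 \cdot 10^{-5}$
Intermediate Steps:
$Z{\left(f,J \right)} = 9$ ($Z{\left(f,J \right)} = 3 + 2 \cdot 3 = 3 + 6 = 9$)
$y{\left(G,C \right)} = 188 + 9 C G$ ($y{\left(G,C \right)} = 9 G C + 188 = 9 C G + 188 = 188 + 9 C G$)
$A{\left(D \right)} = -40$ ($A{\left(D \right)} = -40 - 0 = -40 + 0 = -40$)
$\frac{1}{A{\left(B \right)} + y{\left(69,104 \right)}} = \frac{1}{-40 + \left(188 + 9 \cdot 104 \cdot 69\right)} = \frac{1}{-40 + \left(188 + 64584\right)} = \frac{1}{-40 + 64772} = \frac{1}{64732}$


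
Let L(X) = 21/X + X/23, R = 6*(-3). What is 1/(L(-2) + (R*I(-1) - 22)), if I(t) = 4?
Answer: -46/4811 ≈ -0.0095614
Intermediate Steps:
R = -18
L(X) = 21/X + X/23 (L(X) = 21/X + X*(1/23) = 21/X + X/23)
1/(L(-2) + (R*I(-1) - 22)) = 1/((21/(-2) + (1/23)*(-2)) + (-18*4 - 22)) = 1/((21*(-1/2) - 2/23) + (-72 - 22)) = 1/((-21/2 - 2/23) - 94) = 1/(-487/46 - 94) = 1/(-4811/46) = -46/4811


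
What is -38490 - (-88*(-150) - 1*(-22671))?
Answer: -74361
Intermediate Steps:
-38490 - (-88*(-150) - 1*(-22671)) = -38490 - (13200 + 22671) = -38490 - 1*35871 = -38490 - 35871 = -74361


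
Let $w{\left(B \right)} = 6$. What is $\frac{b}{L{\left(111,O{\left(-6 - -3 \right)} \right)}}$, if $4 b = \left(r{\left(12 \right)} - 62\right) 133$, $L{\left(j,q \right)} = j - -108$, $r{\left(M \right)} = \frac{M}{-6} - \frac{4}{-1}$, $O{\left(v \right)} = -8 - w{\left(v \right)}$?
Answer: $- \frac{665}{73} \approx -9.1096$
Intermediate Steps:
$O{\left(v \right)} = -14$ ($O{\left(v \right)} = -8 - 6 = -14$)
$r{\left(M \right)} = 4 - \frac{M}{6}$ ($r{\left(M \right)} = M \left(- \frac{1}{6}\right) - -4 = - \frac{M}{6} + 4 = 4 - \frac{M}{6}$)
$L{\left(j,q \right)} = 108 + j$ ($L{\left(j,q \right)} = j + 108 = 108 + j$)
$b = -1995$ ($b = \frac{\left(\left(4 - 2\right) - 62\right) 133}{4} = \frac{\left(2 - 62\right) 133}{4} = \frac{\left(-60\right) 133}{4} = \frac{1}{4} \left(-7980\right) = -1995$)
$\frac{b}{L{\left(111,O{\left(-6 - -3 \right)} \right)}} = - \frac{1995}{108 + 111} = - \frac{1995}{219} = \left(-1995\right) \frac{1}{219} = - \frac{665}{73}$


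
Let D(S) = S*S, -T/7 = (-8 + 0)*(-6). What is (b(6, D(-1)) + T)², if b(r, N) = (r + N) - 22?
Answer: 123201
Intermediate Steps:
T = -336 (T = -7*(-8 + 0)*(-6) = -(-56)*(-6) = -7*48 = -336)
D(S) = S²
b(r, N) = -22 + N + r (b(r, N) = (N + r) - 22 = -22 + N + r)
(b(6, D(-1)) + T)² = ((-22 + (-1)² + 6) - 336)² = ((-22 + 1 + 6) - 336)² = (-15 - 336)² = (-351)² = 123201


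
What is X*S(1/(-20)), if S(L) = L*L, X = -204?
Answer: -51/100 ≈ -0.51000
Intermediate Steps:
S(L) = L²
X*S(1/(-20)) = -204*(1/(-20))² = -204*(-1/20)² = -204*1/400 = -51/100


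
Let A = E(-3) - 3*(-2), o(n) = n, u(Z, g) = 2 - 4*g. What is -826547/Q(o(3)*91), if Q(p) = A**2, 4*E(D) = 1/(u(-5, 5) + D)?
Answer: -5832115632/253009 ≈ -23051.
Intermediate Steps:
E(D) = 1/(4*(-18 + D)) (E(D) = 1/(4*((2 - 4*5) + D)) = 1/(4*((2 - 20) + D)) = 1/(4*(-18 + D)))
A = 503/84 (A = 1/(4*(-18 - 3)) - 3*(-2) = (1/4)/(-21) + 6 = (1/4)*(-1/21) + 6 = -1/84 + 6 = 503/84 ≈ 5.9881)
Q(p) = 253009/7056 (Q(p) = (503/84)**2 = 253009/7056)
-826547/Q(o(3)*91) = -826547/253009/7056 = -826547*7056/253009 = -5832115632/253009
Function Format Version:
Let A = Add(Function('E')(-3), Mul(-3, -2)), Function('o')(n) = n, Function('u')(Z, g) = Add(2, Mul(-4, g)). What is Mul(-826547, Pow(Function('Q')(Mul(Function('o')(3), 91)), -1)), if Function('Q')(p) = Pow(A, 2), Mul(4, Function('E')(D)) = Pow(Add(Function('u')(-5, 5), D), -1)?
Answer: Rational(-5832115632, 253009) ≈ -23051.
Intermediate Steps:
Function('E')(D) = Mul(Rational(1, 4), Pow(Add(-18, D), -1)) (Function('E')(D) = Mul(Rational(1, 4), Pow(Add(Add(2, Mul(-4, 5)), D), -1)) = Mul(Rational(1, 4), Pow(Add(Add(2, -20), D), -1)) = Mul(Rational(1, 4), Pow(Add(-18, D), -1)))
A = Rational(503, 84) (A = Add(Mul(Rational(1, 4), Pow(Add(-18, -3), -1)), Mul(-3, -2)) = Add(Mul(Rational(1, 4), Pow(-21, -1)), 6) = Add(Mul(Rational(1, 4), Rational(-1, 21)), 6) = Add(Rational(-1, 84), 6) = Rational(503, 84) ≈ 5.9881)
Function('Q')(p) = Rational(253009, 7056) (Function('Q')(p) = Pow(Rational(503, 84), 2) = Rational(253009, 7056))
Mul(-826547, Pow(Function('Q')(Mul(Function('o')(3), 91)), -1)) = Mul(-826547, Pow(Rational(253009, 7056), -1)) = Mul(-826547, Rational(7056, 253009)) = Rational(-5832115632, 253009)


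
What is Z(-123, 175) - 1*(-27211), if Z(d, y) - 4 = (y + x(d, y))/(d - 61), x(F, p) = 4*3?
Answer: 5007373/184 ≈ 27214.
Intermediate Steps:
x(F, p) = 12
Z(d, y) = 4 + (12 + y)/(-61 + d) (Z(d, y) = 4 + (y + 12)/(d - 61) = 4 + (12 + y)/(-61 + d))
Z(-123, 175) - 1*(-27211) = (-232 + 175 + 4*(-123))/(-61 - 123) - 1*(-27211) = (-232 + 175 - 492)/(-184) + 27211 = -1/184*(-549) + 27211 = 549/184 + 27211 = 5007373/184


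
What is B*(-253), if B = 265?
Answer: -67045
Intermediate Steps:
B*(-253) = 265*(-253) = -67045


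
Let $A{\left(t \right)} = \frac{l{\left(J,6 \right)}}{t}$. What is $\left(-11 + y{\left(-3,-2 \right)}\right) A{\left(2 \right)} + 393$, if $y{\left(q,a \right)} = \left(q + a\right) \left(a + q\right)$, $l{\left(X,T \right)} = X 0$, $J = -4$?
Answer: $393$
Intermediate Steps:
$l{\left(X,T \right)} = 0$
$y{\left(q,a \right)} = \left(a + q\right)^{2}$ ($y{\left(q,a \right)} = \left(a + q\right) \left(a + q\right) = \left(a + q\right)^{2}$)
$A{\left(t \right)} = 0$ ($A{\left(t \right)} = \frac{0}{t} = 0$)
$\left(-11 + y{\left(-3,-2 \right)}\right) A{\left(2 \right)} + 393 = \left(-11 + \left(-2 - 3\right)^{2}\right) 0 + 393 = \left(-11 + \left(-5\right)^{2}\right) 0 + 393 = \left(-11 + 25\right) 0 + 393 = 14 \cdot 0 + 393 = 0 + 393 = 393$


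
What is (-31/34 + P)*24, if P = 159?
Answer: 64500/17 ≈ 3794.1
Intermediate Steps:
(-31/34 + P)*24 = (-31/34 + 159)*24 = (5375/34)*24 = 64500/17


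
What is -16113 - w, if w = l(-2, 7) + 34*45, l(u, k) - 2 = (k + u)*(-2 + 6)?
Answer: -17665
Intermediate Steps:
l(u, k) = 2 + 4*k + 4*u (l(u, k) = 2 + (k + u)*(-2 + 6) = 2 + (k + u)*4 = 2 + (4*k + 4*u) = 2 + 4*k + 4*u)
w = 1552 (w = (2 + 4*7 + 4*(-2)) + 34*45 = (2 + 28 - 8) + 1530 = 22 + 1530 = 1552)
-16113 - w = -16113 - 1*1552 = -16113 - 1552 = -17665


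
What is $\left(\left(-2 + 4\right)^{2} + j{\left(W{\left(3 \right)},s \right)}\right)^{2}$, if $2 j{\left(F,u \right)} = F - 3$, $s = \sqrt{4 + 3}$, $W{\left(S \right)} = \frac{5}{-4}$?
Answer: $\frac{225}{64} \approx 3.5156$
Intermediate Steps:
$W{\left(S \right)} = - \frac{5}{4}$ ($W{\left(S \right)} = 5 \left(- \frac{1}{4}\right) = - \frac{5}{4}$)
$s = \sqrt{7} \approx 2.6458$
$j{\left(F,u \right)} = - \frac{3}{2} + \frac{F}{2}$ ($j{\left(F,u \right)} = \frac{F - 3}{2} = \frac{-3 + F}{2} = - \frac{3}{2} + \frac{F}{2}$)
$\left(\left(-2 + 4\right)^{2} + j{\left(W{\left(3 \right)},s \right)}\right)^{2} = \left(\left(-2 + 4\right)^{2} + \left(- \frac{3}{2} + \frac{1}{2} \left(- \frac{5}{4}\right)\right)\right)^{2} = \left(2^{2} - \frac{17}{8}\right)^{2} = \left(4 - \frac{17}{8}\right)^{2} = \left(\frac{15}{8}\right)^{2} = \frac{225}{64}$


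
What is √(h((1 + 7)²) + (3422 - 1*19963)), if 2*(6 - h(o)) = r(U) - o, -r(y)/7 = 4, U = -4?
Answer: I*√16489 ≈ 128.41*I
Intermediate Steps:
r(y) = -28 (r(y) = -7*4 = -28)
h(o) = 20 + o/2 (h(o) = 6 - (-28 - o)/2 = 6 + (14 + o/2) = 20 + o/2)
√(h((1 + 7)²) + (3422 - 1*19963)) = √((20 + (1 + 7)²/2) + (3422 - 1*19963)) = √((20 + (½)*8²) + (3422 - 19963)) = √((20 + (½)*64) - 16541) = √((20 + 32) - 16541) = √(52 - 16541) = √(-16489) = I*√16489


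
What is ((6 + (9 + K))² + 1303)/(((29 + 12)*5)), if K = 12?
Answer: 2032/205 ≈ 9.9122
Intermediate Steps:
((6 + (9 + K))² + 1303)/(((29 + 12)*5)) = ((6 + (9 + 12))² + 1303)/(((29 + 12)*5)) = ((6 + 21)² + 1303)/((41*5)) = (27² + 1303)/205 = (729 + 1303)*(1/205) = 2032*(1/205) = 2032/205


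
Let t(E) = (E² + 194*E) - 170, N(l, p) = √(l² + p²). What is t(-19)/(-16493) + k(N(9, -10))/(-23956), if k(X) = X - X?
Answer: 3495/16493 ≈ 0.21191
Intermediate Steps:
k(X) = 0
t(E) = -170 + E² + 194*E
t(-19)/(-16493) + k(N(9, -10))/(-23956) = (-170 + (-19)² + 194*(-19))/(-16493) + 0/(-23956) = (-170 + 361 - 3686)*(-1/16493) + 0*(-1/23956) = -3495*(-1/16493) + 0 = 3495/16493 + 0 = 3495/16493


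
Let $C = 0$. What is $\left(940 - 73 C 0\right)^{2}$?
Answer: $883600$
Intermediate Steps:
$\left(940 - 73 C 0\right)^{2} = \left(940 - 73 \cdot 0 \cdot 0\right)^{2} = \left(940 - 0\right)^{2} = \left(940 + 0\right)^{2} = 940^{2} = 883600$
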